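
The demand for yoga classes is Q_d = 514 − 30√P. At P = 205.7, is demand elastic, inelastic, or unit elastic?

At P = 205.7, Q_d = 83.7326.
dQ_d/dP = −30/(2√P) = −30/(2·14.3422).
Point elasticity E = (dQ_d/dP)·(P/Q_d) = -1.0459 × 205.7/83.7326 ≈ -2.569.
|E| ≈ 2.569 > 1, so demand is elastic.

elastic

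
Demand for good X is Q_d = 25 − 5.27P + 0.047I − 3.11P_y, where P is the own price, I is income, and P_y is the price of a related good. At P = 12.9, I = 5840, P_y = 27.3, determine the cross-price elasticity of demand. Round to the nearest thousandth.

-0.579

Evaluating quantity at (P, I, P_y) gives Q_d = 25 − 5.27(12.9) + 0.047(5840) − 3.11(27.3) = 25 − 67.983 + 274.48 − 84.903 = 146.594.
∂Q_d/∂P_y = −3.11, so E_xy = -3.11·(27.3/146.594) ≈ -0.579.
E_xy < 0: the goods are complements.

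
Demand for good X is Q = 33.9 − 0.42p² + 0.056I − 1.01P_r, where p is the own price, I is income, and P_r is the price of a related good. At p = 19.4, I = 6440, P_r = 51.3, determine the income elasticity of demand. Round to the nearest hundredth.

First evaluate Q: 33.9 − 0.42(19.4)² + 0.056(6440) − 1.01(51.3) = 33.9 − 158.0712 + 360.64 − 51.813 = 184.6558.
∂Q/∂I = +0.056, so E_I = 0.056·(6440/184.6558) ≈ 1.95.
E_I > 1: normal good (luxury).

1.95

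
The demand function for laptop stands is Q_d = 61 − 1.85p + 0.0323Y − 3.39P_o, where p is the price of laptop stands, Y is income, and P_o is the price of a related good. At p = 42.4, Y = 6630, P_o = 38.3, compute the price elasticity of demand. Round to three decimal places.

-1.173

Evaluating quantity at (p, Y, P_o) gives Q_d = 61 − 1.85(42.4) + 0.0323(6630) − 3.39(38.3) = 61 − 78.44 + 214.149 − 129.837 = 66.872.
∂Q_d/∂p = −1.85, so E_p = (−1.85)·(42.4/66.872) ≈ -1.173.
|E_p| > 1: demand is elastic.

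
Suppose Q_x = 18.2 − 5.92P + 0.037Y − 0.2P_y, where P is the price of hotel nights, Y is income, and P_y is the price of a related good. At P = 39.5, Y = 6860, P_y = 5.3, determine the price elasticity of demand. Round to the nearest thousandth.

-6.300

At the given point, Q_x = 18.2 − 5.92(39.5) + 0.037(6860) − 0.2(5.3) = 18.2 − 233.84 + 253.82 − 1.06 = 37.12.
∂Q_x/∂P = −5.92, so E_p = (−5.92)·(39.5/37.12) ≈ -6.300.
|E_p| > 1: demand is elastic.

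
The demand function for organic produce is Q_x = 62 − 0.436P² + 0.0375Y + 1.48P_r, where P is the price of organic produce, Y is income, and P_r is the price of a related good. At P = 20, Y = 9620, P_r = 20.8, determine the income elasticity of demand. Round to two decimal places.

Q_x = 62 − 0.436(20)² + 0.0375(9620) + 1.48(20.8) = 62 − 174.4 + 360.75 + 30.784 = 279.134.
∂Q_x/∂Y = +0.0375, so E_I = 0.0375·(9620/279.134) ≈ 1.29.
E_I > 1: normal good (luxury).

1.29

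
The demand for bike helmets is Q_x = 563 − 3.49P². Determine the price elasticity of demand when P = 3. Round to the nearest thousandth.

-0.118

At P = 3, Q_x = 531.59.
dQ_x/dP = −2·3.49·P = −20.94.
Point elasticity E = (dQ_x/dP)·(P/Q_x) = -20.94 × 3/531.59 ≈ -0.118.
|E| < 1, so demand is inelastic at this price.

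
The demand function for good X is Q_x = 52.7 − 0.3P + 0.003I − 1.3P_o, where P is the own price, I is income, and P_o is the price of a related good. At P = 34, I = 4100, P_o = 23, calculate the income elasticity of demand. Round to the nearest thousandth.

0.494

Substituting, Q_x = 52.7 − 0.3(34) + 0.003(4100) − 1.3(23) = 52.7 − 10.2 + 12.3 − 29.9 = 24.9.
∂Q_x/∂I = +0.003, so E_I = 0.003·(4100/24.9) ≈ 0.494.
E_I ∈ (0,1): normal good (necessity).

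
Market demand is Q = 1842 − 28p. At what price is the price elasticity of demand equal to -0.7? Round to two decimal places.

27.09

Set −bp/(a − bp) = −0.7 ⇒ bp = 0.7(a − bp) ⇒ bp(1+0.7) = 0.7·a.
p = 0.7·1842/(28·1.7) ≈ 27.09.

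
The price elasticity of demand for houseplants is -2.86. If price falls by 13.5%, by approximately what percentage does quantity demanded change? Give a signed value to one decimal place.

%ΔQ ≈ E × %ΔP = (-2.86) × (-13.5%) ≈ 38.6%.

38.6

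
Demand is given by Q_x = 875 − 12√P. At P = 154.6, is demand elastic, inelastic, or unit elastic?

At P = 154.6, Q_x = 725.7941.
dQ_x/dP = −12/(2√P) = −12/(2·12.4338).
Point elasticity E = (dQ_x/dP)·(P/Q_x) = -0.4826 × 154.6/725.7941 ≈ -0.103.
|E| ≈ 0.103 < 1, so demand is inelastic.

inelastic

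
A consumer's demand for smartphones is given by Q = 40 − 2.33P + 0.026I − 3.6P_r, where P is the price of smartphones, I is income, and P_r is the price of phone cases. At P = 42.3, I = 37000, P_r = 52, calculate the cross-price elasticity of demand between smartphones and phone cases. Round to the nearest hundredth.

-0.26

At the given point, Q = 40 − 2.33(42.3) + 0.026(37000) − 3.6(52) = 40 − 98.559 + 962 − 187.2 = 716.241.
∂Q/∂P_r = −3.6, so E_xy = -3.6·(52/716.241) ≈ -0.26.
E_xy < 0: the goods are complements.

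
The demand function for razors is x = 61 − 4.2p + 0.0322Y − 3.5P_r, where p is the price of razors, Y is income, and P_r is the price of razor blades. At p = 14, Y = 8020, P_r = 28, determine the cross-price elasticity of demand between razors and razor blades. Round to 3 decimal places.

-0.603

Evaluating quantity at (p, Y, P_r) gives x = 61 − 4.2(14) + 0.0322(8020) − 3.5(28) = 61 − 58.8 + 258.244 − 98 = 162.444.
∂x/∂P_r = −3.5, so E_xy = -3.5·(28/162.444) ≈ -0.603.
E_xy < 0: the goods are complements.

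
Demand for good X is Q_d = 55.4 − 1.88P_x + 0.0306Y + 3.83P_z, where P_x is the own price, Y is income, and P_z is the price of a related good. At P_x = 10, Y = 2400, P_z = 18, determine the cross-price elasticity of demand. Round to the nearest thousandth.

Evaluating quantity at (P_x, Y, P_z) gives Q_d = 55.4 − 1.88(10) + 0.0306(2400) + 3.83(18) = 55.4 − 18.8 + 73.44 + 68.94 = 178.98.
∂Q_d/∂P_z = +3.83, so E_xy = 3.83·(18/178.98) ≈ 0.385.
E_xy > 0: the goods are substitutes.

0.385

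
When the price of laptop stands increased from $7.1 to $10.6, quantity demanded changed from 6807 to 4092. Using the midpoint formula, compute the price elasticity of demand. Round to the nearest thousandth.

-1.260

%Δq = (4092 − 6807)/[(6807 + 4092)/2] = -2715/5449.5 ≈ -0.4982.
%ΔP = (10.6 − 7.1)/[(7.1 + 10.6)/2] = 3.5/8.85 ≈ 0.3955.
Arc elasticity E = %Δq/%ΔP ≈ -0.4982/0.3955 ≈ -1.260.
|E| > 1: demand is elastic over this range.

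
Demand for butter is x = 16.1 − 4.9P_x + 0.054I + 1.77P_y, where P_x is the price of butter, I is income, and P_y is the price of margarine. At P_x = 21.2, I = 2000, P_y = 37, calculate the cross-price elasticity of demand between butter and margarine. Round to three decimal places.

Evaluating quantity at (P_x, I, P_y) gives x = 16.1 − 4.9(21.2) + 0.054(2000) + 1.77(37) = 16.1 − 103.88 + 108 + 65.49 = 85.71.
∂x/∂P_y = +1.77, so E_xy = 1.77·(37/85.71) ≈ 0.764.
E_xy > 0: the goods are substitutes.

0.764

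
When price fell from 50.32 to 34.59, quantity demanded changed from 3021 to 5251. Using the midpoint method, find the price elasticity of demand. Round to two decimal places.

-1.46

%ΔQ = (5251 − 3021)/[(3021 + 5251)/2] = 2230/4136 ≈ 0.5392.
%Δp = (34.59 − 50.32)/[(50.32 + 34.59)/2] = -15.73/42.455 ≈ -0.3705.
Arc elasticity E = %ΔQ/%Δp ≈ 0.5392/-0.3705 ≈ -1.46.
|E| > 1: demand is elastic over this range.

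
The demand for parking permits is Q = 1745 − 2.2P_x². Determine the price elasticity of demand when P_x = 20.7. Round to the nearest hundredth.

-2.35

At P_x = 20.7, Q = 802.322.
dQ/dP_x = −2·2.2·P_x = −91.08.
Point elasticity E = (dQ/dP_x)·(P_x/Q) = -91.08 × 20.7/802.322 ≈ -2.35.
|E| > 1, so demand is elastic at this price.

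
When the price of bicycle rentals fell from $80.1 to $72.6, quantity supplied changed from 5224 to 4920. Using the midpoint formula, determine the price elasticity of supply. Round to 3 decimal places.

0.610

%Δq = (4920 − 5224)/[(5224 + 4920)/2] = -304/5072 ≈ -0.0599.
%Δp = (72.6 − 80.1)/[(80.1 + 72.6)/2] = -7.5/76.35 ≈ -0.0982.
Arc elasticity E = %Δq/%Δp ≈ -0.0599/-0.0982 ≈ 0.610.
|E| < 1: supply is inelastic over this range.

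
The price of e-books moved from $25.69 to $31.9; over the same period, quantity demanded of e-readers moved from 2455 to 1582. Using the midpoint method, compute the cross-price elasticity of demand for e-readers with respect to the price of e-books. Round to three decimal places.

%ΔQ_x = (1582 − 2455)/[(2455+1582)/2] = -873/2018.5 ≈ -0.4325.
%ΔP_y = (31.9 − 25.69)/[(25.69+31.9)/2] ≈ 0.2157.
E_xy = -0.4325/0.2157 ≈ -2.005.
E_xy < 0, so e-readers and e-books are complements.

-2.005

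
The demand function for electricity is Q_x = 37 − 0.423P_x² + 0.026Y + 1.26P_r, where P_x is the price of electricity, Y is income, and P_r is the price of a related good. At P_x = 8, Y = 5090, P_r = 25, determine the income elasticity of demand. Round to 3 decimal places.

0.762

At the given point, Q_x = 37 − 0.423(8)² + 0.026(5090) + 1.26(25) = 37 − 27.072 + 132.34 + 31.5 = 173.768.
∂Q_x/∂Y = +0.026, so E_I = 0.026·(5090/173.768) ≈ 0.762.
E_I ∈ (0,1): normal good (necessity).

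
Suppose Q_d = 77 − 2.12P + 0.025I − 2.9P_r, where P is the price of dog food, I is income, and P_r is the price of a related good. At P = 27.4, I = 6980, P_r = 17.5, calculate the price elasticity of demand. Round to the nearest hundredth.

First evaluate Q_d: 77 − 2.12(27.4) + 0.025(6980) − 2.9(17.5) = 77 − 58.088 + 174.5 − 50.75 = 142.662.
∂Q_d/∂P = −2.12, so E_p = (−2.12)·(27.4/142.662) ≈ -0.41.
|E_p| < 1: demand is inelastic.

-0.41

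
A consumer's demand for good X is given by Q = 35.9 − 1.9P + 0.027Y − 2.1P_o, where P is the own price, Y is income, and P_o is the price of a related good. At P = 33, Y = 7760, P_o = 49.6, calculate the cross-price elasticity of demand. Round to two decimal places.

At the given point, Q = 35.9 − 1.9(33) + 0.027(7760) − 2.1(49.6) = 35.9 − 62.7 + 209.52 − 104.16 = 78.56.
∂Q/∂P_o = −2.1, so E_xy = -2.1·(49.6/78.56) ≈ -1.33.
E_xy < 0: the goods are complements.

-1.33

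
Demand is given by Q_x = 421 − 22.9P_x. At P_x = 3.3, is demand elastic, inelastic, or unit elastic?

At P_x = 3.3, Q_x = 345.43.
dQ_x/dP_x = −22.9.
Point elasticity E = (dQ_x/dP_x)·(P_x/Q_x) = -22.9 × 3.3/345.43 ≈ -0.219.
|E| ≈ 0.219 < 1, so demand is inelastic.

inelastic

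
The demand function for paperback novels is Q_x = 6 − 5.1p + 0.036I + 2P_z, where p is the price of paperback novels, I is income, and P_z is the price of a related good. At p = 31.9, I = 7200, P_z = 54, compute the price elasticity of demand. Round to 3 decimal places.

Q_x = 6 − 5.1(31.9) + 0.036(7200) + 2(54) = 6 − 162.69 + 259.2 + 108 = 210.51.
∂Q_x/∂p = −5.1, so E_p = (−5.1)·(31.9/210.51) ≈ -0.773.
|E_p| < 1: demand is inelastic.

-0.773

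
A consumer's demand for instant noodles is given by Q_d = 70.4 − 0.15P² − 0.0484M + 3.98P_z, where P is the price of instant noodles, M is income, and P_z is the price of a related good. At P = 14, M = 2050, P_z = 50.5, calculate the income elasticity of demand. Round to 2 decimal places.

-0.69

Q_d = 70.4 − 0.15(14)² − 0.0484(2050) + 3.98(50.5) = 70.4 − 29.4 − 99.22 + 200.99 = 142.77.
∂Q_d/∂M = −0.0484, so E_I = -0.0484·(2050/142.77) ≈ -0.69.
E_I < 0: inferior good.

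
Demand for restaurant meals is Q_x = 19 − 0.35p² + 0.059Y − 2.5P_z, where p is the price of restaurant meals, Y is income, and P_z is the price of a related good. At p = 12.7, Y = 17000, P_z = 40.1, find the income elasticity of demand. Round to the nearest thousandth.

At the given point, Q_x = 19 − 0.35(12.7)² + 0.059(17000) − 2.5(40.1) = 19 − 56.4515 + 1003 − 100.25 = 865.2985.
∂Q_x/∂Y = +0.059, so E_I = 0.059·(17000/865.2985) ≈ 1.159.
E_I > 1: normal good (luxury).

1.159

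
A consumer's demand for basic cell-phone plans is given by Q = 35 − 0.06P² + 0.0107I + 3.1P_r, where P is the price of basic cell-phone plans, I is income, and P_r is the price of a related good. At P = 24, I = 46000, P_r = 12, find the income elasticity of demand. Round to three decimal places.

First evaluate Q: 35 − 0.06(24)² + 0.0107(46000) + 3.1(12) = 35 − 34.56 + 492.2 + 37.2 = 529.84.
∂Q/∂I = +0.0107, so E_I = 0.0107·(46000/529.84) ≈ 0.929.
E_I ∈ (0,1): normal good (necessity).

0.929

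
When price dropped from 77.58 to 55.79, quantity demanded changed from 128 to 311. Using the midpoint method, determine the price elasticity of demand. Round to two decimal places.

%ΔQ = (311 − 128)/[(128 + 311)/2] = 183/219.5 ≈ 0.8337.
%ΔP = (55.79 − 77.58)/[(77.58 + 55.79)/2] = -21.79/66.685 ≈ -0.3268.
Arc elasticity E = %ΔQ/%ΔP ≈ 0.8337/-0.3268 ≈ -2.55.
|E| > 1: demand is elastic over this range.

-2.55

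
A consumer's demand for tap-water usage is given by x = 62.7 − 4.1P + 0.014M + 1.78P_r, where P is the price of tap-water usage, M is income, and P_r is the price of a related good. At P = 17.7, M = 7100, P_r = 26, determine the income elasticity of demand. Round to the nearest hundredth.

0.73

Evaluating quantity at (P, M, P_r) gives x = 62.7 − 4.1(17.7) + 0.014(7100) + 1.78(26) = 62.7 − 72.57 + 99.4 + 46.28 = 135.81.
∂x/∂M = +0.014, so E_I = 0.014·(7100/135.81) ≈ 0.73.
E_I ∈ (0,1): normal good (necessity).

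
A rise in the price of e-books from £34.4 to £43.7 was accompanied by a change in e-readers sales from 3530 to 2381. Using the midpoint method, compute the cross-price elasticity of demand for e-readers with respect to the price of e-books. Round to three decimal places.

-1.632

%ΔQ_x = (2381 − 3530)/[(3530+2381)/2] = -1149/2955.5 ≈ -0.3888.
%ΔP_y = (43.7 − 34.4)/[(34.4+43.7)/2] ≈ 0.2382.
E_xy = -0.3888/0.2382 ≈ -1.632.
E_xy < 0, so e-readers and e-books are complements.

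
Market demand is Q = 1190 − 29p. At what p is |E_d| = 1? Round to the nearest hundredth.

For linear demand Q = a − bp, E = −bp/(a − bp). |E| = 1 ⇒ bp = a − bp ⇒ p = a/(2b).
p = 1190/(2·29) ≈ 20.52.

20.52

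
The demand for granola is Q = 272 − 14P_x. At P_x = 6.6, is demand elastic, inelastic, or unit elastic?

At P_x = 6.6, Q = 179.6.
dQ/dP_x = −14.
Point elasticity E = (dQ/dP_x)·(P_x/Q) = -14 × 6.6/179.6 ≈ -0.514.
|E| ≈ 0.514 < 1, so demand is inelastic.

inelastic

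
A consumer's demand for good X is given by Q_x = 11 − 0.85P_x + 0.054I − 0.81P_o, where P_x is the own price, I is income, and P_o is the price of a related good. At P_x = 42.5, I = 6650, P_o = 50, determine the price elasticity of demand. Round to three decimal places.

Evaluating quantity at (P_x, I, P_o) gives Q_x = 11 − 0.85(42.5) + 0.054(6650) − 0.81(50) = 11 − 36.125 + 359.1 − 40.5 = 293.475.
∂Q_x/∂P_x = −0.85, so E_p = (−0.85)·(42.5/293.475) ≈ -0.123.
|E_p| < 1: demand is inelastic.

-0.123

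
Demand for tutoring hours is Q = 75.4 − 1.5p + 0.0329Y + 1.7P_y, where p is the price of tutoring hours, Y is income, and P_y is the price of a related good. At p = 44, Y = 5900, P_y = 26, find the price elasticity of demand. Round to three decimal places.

-0.266

Q = 75.4 − 1.5(44) + 0.0329(5900) + 1.7(26) = 75.4 − 66 + 194.11 + 44.2 = 247.71.
∂Q/∂p = −1.5, so E_p = (−1.5)·(44/247.71) ≈ -0.266.
|E_p| < 1: demand is inelastic.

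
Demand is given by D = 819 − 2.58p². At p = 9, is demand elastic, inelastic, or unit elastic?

At p = 9, D = 610.02.
dD/dp = −2·2.58·p = −46.44.
Point elasticity E = (dD/dp)·(p/D) = -46.44 × 9/610.02 ≈ -0.685.
|E| ≈ 0.685 < 1, so demand is inelastic.

inelastic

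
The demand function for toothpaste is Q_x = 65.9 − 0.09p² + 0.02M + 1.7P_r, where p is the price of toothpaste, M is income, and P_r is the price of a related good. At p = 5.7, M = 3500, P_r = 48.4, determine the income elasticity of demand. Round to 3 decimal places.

At the given point, Q_x = 65.9 − 0.09(5.7)² + 0.02(3500) + 1.7(48.4) = 65.9 − 2.9241 + 70 + 82.28 = 215.2559.
∂Q_x/∂M = +0.02, so E_I = 0.02·(3500/215.2559) ≈ 0.325.
E_I ∈ (0,1): normal good (necessity).

0.325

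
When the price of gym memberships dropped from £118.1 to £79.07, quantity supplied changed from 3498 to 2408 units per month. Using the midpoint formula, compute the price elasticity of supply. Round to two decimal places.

%Δq = (2408 − 3498)/[(3498 + 2408)/2] = -1090/2953 ≈ -0.3691.
%ΔP = (79.07 − 118.1)/[(118.1 + 79.07)/2] = -39.03/98.585 ≈ -0.3959.
Arc elasticity E = %Δq/%ΔP ≈ -0.3691/-0.3959 ≈ 0.93.
|E| < 1: supply is inelastic over this range.

0.93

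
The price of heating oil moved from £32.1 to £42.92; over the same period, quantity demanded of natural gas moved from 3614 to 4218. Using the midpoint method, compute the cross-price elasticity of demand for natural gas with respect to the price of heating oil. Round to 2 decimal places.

0.53

%ΔQ_x = (4218 − 3614)/[(3614+4218)/2] = 604/3916 ≈ 0.1542.
%ΔP_y = (42.92 − 32.1)/[(32.1+42.92)/2] ≈ 0.2885.
E_xy = 0.1542/0.2885 ≈ 0.53.
E_xy > 0, so natural gas and heating oil are substitutes.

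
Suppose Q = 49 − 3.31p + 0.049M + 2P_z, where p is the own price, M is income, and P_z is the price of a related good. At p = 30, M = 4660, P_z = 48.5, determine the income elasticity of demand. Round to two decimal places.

First evaluate Q: 49 − 3.31(30) + 0.049(4660) + 2(48.5) = 49 − 99.3 + 228.34 + 97 = 275.04.
∂Q/∂M = +0.049, so E_I = 0.049·(4660/275.04) ≈ 0.83.
E_I ∈ (0,1): normal good (necessity).

0.83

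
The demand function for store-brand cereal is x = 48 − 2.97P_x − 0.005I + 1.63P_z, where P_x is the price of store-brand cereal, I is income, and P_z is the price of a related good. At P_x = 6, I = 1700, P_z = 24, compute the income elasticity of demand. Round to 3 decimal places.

-0.140

First evaluate x: 48 − 2.97(6) − 0.005(1700) + 1.63(24) = 48 − 17.82 − 8.5 + 39.12 = 60.8.
∂x/∂I = −0.005, so E_I = -0.005·(1700/60.8) ≈ -0.140.
E_I < 0: inferior good.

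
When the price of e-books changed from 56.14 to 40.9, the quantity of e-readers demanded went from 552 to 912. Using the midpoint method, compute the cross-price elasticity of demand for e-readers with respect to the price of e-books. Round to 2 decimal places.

-1.57

%ΔQ_x = (912 − 552)/[(552+912)/2] = 360/732 ≈ 0.4918.
%ΔP_y = (40.9 − 56.14)/[(56.14+40.9)/2] ≈ -0.3141.
E_xy = 0.4918/-0.3141 ≈ -1.57.
E_xy < 0, so e-readers and e-books are complements.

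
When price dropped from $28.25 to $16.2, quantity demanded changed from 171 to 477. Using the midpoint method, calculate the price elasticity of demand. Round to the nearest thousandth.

-1.742

%Δq = (477 − 171)/[(171 + 477)/2] = 306/324 ≈ 0.9444.
%Δp = (16.2 − 28.25)/[(28.25 + 16.2)/2] = -12.05/22.225 ≈ -0.5422.
Arc elasticity E = %Δq/%Δp ≈ 0.9444/-0.5422 ≈ -1.742.
|E| > 1: demand is elastic over this range.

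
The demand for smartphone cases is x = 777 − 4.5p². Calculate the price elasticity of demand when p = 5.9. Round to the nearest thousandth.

At p = 5.9, x = 620.355.
dx/dp = −2·4.5·p = −53.1.
Point elasticity E = (dx/dp)·(p/x) = -53.1 × 5.9/620.355 ≈ -0.505.
|E| < 1, so demand is inelastic at this price.

-0.505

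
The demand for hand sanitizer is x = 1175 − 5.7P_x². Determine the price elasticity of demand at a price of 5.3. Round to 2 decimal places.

-0.32

At P_x = 5.3, x = 1014.887.
dx/dP_x = −2·5.7·P_x = −60.42.
Point elasticity E = (dx/dP_x)·(P_x/x) = -60.42 × 5.3/1014.887 ≈ -0.32.
|E| < 1, so demand is inelastic at this price.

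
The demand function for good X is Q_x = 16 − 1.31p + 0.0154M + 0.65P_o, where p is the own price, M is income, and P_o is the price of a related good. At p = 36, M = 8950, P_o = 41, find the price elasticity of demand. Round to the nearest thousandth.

Evaluating quantity at (p, M, P_o) gives Q_x = 16 − 1.31(36) + 0.0154(8950) + 0.65(41) = 16 − 47.16 + 137.83 + 26.65 = 133.32.
∂Q_x/∂p = −1.31, so E_p = (−1.31)·(36/133.32) ≈ -0.354.
|E_p| < 1: demand is inelastic.

-0.354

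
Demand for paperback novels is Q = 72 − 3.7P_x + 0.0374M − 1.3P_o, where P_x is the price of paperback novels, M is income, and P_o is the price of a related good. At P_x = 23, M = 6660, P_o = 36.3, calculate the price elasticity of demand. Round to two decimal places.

At the given point, Q = 72 − 3.7(23) + 0.0374(6660) − 1.3(36.3) = 72 − 85.1 + 249.084 − 47.19 = 188.794.
∂Q/∂P_x = −3.7, so E_p = (−3.7)·(23/188.794) ≈ -0.45.
|E_p| < 1: demand is inelastic.

-0.45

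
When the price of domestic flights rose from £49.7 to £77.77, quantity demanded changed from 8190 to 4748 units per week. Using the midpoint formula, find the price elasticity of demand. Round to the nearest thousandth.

-1.208

%ΔQ = (4748 − 8190)/[(8190 + 4748)/2] = -3442/6469 ≈ -0.5321.
%Δp = (77.77 − 49.7)/[(49.7 + 77.77)/2] = 28.07/63.735 ≈ 0.4404.
Arc elasticity E = %ΔQ/%Δp ≈ -0.5321/0.4404 ≈ -1.208.
|E| > 1: demand is elastic over this range.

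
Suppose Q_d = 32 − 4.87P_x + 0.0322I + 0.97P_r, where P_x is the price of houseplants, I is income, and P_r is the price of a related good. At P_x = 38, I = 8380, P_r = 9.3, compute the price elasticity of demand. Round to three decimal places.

-1.471

Evaluating quantity at (P_x, I, P_r) gives Q_d = 32 − 4.87(38) + 0.0322(8380) + 0.97(9.3) = 32 − 185.06 + 269.836 + 9.021 = 125.797.
∂Q_d/∂P_x = −4.87, so E_p = (−4.87)·(38/125.797) ≈ -1.471.
|E_p| > 1: demand is elastic.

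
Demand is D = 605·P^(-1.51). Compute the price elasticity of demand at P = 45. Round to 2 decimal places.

-1.51

For a Cobb–Douglas (constant-elasticity) form D = A·P^α·…, the elasticity with respect to P equals the exponent α at every point.
Here the exponent on P is -1.51, so the price elasticity of demand is -1.51.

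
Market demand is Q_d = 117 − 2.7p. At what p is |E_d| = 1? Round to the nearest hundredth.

21.67

For linear demand Q_d = a − bp, E = −bp/(a − bp). |E| = 1 ⇒ bp = a − bp ⇒ p = a/(2b).
p = 117/(2·2.7) ≈ 21.67.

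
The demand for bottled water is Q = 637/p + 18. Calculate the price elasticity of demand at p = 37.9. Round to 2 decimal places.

-0.48

At p = 37.9, Q = 34.8074.
dQ/dp = −637/p² = −0.4435.
Point elasticity E = (dQ/dp)·(p/Q) = -0.4435 × 37.9/34.8074 ≈ -0.48.
|E| < 1, so demand is inelastic at this price.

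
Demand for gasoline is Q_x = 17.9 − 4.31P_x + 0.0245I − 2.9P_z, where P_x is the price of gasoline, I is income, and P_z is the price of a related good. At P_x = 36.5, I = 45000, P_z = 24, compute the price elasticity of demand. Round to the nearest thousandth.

Substituting, Q_x = 17.9 − 4.31(36.5) + 0.0245(45000) − 2.9(24) = 17.9 − 157.315 + 1102.5 − 69.6 = 893.485.
∂Q_x/∂P_x = −4.31, so E_p = (−4.31)·(36.5/893.485) ≈ -0.176.
|E_p| < 1: demand is inelastic.

-0.176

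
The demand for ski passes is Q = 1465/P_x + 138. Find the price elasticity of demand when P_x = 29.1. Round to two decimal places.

-0.27

At P_x = 29.1, Q = 188.3436.
dQ/dP_x = −1465/P_x² = −1.73.
Point elasticity E = (dQ/dP_x)·(P_x/Q) = -1.73 × 29.1/188.3436 ≈ -0.27.
|E| < 1, so demand is inelastic at this price.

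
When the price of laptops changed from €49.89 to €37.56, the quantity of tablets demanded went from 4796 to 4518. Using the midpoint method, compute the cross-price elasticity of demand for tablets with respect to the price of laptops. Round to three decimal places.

%ΔQ_x = (4518 − 4796)/[(4796+4518)/2] = -278/4657 ≈ -0.0597.
%ΔP_y = (37.56 − 49.89)/[(49.89+37.56)/2] ≈ -0.2820.
E_xy = -0.0597/-0.2820 ≈ 0.212.
E_xy > 0, so tablets and laptops are substitutes.

0.212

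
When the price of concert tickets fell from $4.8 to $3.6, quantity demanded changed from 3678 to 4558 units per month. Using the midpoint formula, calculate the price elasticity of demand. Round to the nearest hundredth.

-0.75

%ΔQ = (4558 − 3678)/[(3678 + 4558)/2] = 880/4118 ≈ 0.2137.
%Δp = (3.6 − 4.8)/[(4.8 + 3.6)/2] = -1.2/4.2 ≈ -0.2857.
Arc elasticity E = %ΔQ/%Δp ≈ 0.2137/-0.2857 ≈ -0.75.
|E| < 1: demand is inelastic over this range.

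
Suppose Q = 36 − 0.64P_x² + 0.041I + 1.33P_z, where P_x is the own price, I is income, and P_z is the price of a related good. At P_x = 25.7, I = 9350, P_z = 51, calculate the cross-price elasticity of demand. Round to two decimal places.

1.05

Q = 36 − 0.64(25.7)² + 0.041(9350) + 1.33(51) = 36 − 422.7136 + 383.35 + 67.83 = 64.4664.
∂Q/∂P_z = +1.33, so E_xy = 1.33·(51/64.4664) ≈ 1.05.
E_xy > 0: the goods are substitutes.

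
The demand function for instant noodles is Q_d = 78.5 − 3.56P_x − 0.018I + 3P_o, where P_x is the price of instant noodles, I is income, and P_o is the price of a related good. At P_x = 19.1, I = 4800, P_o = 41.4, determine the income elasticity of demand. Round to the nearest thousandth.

Q_d = 78.5 − 3.56(19.1) − 0.018(4800) + 3(41.4) = 78.5 − 67.996 − 86.4 + 124.2 = 48.304.
∂Q_d/∂I = −0.018, so E_I = -0.018·(4800/48.304) ≈ -1.789.
E_I < 0: inferior good.

-1.789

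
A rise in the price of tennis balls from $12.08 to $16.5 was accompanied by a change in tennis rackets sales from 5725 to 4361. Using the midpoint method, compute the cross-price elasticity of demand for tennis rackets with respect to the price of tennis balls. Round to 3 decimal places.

-0.874

%ΔQ_x = (4361 − 5725)/[(5725+4361)/2] = -1364/5043 ≈ -0.2705.
%ΔP_y = (16.5 − 12.08)/[(12.08+16.5)/2] ≈ 0.3093.
E_xy = -0.2705/0.3093 ≈ -0.874.
E_xy < 0, so tennis rackets and tennis balls are complements.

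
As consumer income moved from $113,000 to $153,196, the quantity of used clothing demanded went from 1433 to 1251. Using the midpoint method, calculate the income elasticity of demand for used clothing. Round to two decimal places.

-0.45

%ΔQ = (1251 − 1433)/[(1433+1251)/2] = -182/1342 ≈ -0.1356.
%ΔY = (153,196 − 113,000)/[(113,000+153,196)/2] = 40196/133098 ≈ 0.3020.
E_I = %ΔQ/%ΔY ≈ -0.45.
E_I < 0: inferior good.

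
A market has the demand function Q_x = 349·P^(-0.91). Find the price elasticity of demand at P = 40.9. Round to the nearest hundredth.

For a Cobb–Douglas (constant-elasticity) form Q_x = A·P^α·…, the elasticity with respect to P equals the exponent α at every point.
Here the exponent on P is -0.91, so the price elasticity of demand is -0.91.

-0.91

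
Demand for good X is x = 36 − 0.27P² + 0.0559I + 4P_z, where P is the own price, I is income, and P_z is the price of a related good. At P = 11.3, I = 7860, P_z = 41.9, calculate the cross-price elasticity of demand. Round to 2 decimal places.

0.28

First evaluate x: 36 − 0.27(11.3)² + 0.0559(7860) + 4(41.9) = 36 − 34.4763 + 439.374 + 167.6 = 608.4977.
∂x/∂P_z = +4, so E_xy = 4·(41.9/608.4977) ≈ 0.28.
E_xy > 0: the goods are substitutes.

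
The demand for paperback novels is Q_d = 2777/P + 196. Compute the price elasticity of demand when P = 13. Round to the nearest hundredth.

-0.52

At P = 13, Q_d = 409.6154.
dQ_d/dP = −2777/P² = −16.432.
Point elasticity E = (dQ_d/dP)·(P/Q_d) = -16.432 × 13/409.6154 ≈ -0.52.
|E| < 1, so demand is inelastic at this price.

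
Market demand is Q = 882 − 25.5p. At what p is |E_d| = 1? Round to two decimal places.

17.29

For linear demand Q = a − bp, E = −bp/(a − bp). |E| = 1 ⇒ bp = a − bp ⇒ p = a/(2b).
p = 882/(2·25.5) ≈ 17.29.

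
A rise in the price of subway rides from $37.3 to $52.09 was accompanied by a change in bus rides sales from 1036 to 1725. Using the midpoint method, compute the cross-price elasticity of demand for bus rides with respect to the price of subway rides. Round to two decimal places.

1.51

%ΔQ_x = (1725 − 1036)/[(1036+1725)/2] = 689/1380.5 ≈ 0.4991.
%ΔP_y = (52.09 − 37.3)/[(37.3+52.09)/2] ≈ 0.3309.
E_xy = 0.4991/0.3309 ≈ 1.51.
E_xy > 0, so bus rides and subway rides are substitutes.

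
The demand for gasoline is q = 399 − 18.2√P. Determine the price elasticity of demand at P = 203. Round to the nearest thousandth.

At P = 203, q = 139.6899.
dq/dP = −18.2/(2√P) = −18.2/(2·14.2478).
Point elasticity E = (dq/dP)·(P/q) = -0.6387 × 203/139.6899 ≈ -0.928.
|E| < 1, so demand is inelastic at this price.

-0.928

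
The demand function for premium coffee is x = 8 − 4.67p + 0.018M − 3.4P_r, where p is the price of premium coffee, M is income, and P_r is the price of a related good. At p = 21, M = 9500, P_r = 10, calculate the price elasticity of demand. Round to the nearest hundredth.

x = 8 − 4.67(21) + 0.018(9500) − 3.4(10) = 8 − 98.07 + 171 − 34 = 46.93.
∂x/∂p = −4.67, so E_p = (−4.67)·(21/46.93) ≈ -2.09.
|E_p| > 1: demand is elastic.

-2.09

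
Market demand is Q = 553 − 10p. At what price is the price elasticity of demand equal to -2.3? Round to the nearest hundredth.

Set −bp/(a − bp) = −2.3 ⇒ bp = 2.3(a − bp) ⇒ bp(1+2.3) = 2.3·a.
p = 2.3·553/(10·3.3) ≈ 38.54.

38.54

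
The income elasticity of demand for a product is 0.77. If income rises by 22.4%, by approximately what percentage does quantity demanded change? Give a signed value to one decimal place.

%ΔQ ≈ E × %ΔI = (0.77) × (22.4%) ≈ 17.2%.

17.2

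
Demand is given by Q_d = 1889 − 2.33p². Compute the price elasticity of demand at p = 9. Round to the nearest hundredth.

At p = 9, Q_d = 1700.27.
dQ_d/dp = −2·2.33·p = −41.94.
Point elasticity E = (dQ_d/dp)·(p/Q_d) = -41.94 × 9/1700.27 ≈ -0.22.
|E| < 1, so demand is inelastic at this price.

-0.22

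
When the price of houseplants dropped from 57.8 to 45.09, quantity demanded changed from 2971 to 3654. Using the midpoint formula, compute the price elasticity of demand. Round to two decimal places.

%ΔQ = (3654 − 2971)/[(2971 + 3654)/2] = 683/3312.5 ≈ 0.2062.
%Δp = (45.09 − 57.8)/[(57.8 + 45.09)/2] = -12.71/51.445 ≈ -0.2471.
Arc elasticity E = %ΔQ/%Δp ≈ 0.2062/-0.2471 ≈ -0.83.
|E| < 1: demand is inelastic over this range.

-0.83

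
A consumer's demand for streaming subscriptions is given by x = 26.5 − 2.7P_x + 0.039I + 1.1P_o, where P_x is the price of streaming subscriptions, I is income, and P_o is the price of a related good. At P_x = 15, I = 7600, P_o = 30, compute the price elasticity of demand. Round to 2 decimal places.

x = 26.5 − 2.7(15) + 0.039(7600) + 1.1(30) = 26.5 − 40.5 + 296.4 + 33 = 315.4.
∂x/∂P_x = −2.7, so E_p = (−2.7)·(15/315.4) ≈ -0.13.
|E_p| < 1: demand is inelastic.

-0.13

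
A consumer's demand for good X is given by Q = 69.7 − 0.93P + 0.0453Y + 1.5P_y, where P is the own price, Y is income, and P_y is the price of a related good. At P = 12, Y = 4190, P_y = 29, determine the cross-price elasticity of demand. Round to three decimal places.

0.149

Q = 69.7 − 0.93(12) + 0.0453(4190) + 1.5(29) = 69.7 − 11.16 + 189.807 + 43.5 = 291.847.
∂Q/∂P_y = +1.5, so E_xy = 1.5·(29/291.847) ≈ 0.149.
E_xy > 0: the goods are substitutes.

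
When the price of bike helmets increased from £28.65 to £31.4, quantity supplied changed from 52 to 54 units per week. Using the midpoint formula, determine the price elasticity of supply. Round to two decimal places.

0.41

%Δq = (54 − 52)/[(52 + 54)/2] = 2/53 ≈ 0.0377.
%ΔP = (31.4 − 28.65)/[(28.65 + 31.4)/2] = 2.75/30.025 ≈ 0.0916.
Arc elasticity E = %Δq/%ΔP ≈ 0.0377/0.0916 ≈ 0.41.
|E| < 1: supply is inelastic over this range.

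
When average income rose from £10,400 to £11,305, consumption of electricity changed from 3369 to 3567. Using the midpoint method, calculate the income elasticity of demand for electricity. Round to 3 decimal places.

0.685

%ΔQ = (3567 − 3369)/[(3369+3567)/2] = 198/3468 ≈ 0.0571.
%ΔI = (11,305 − 10,400)/[(10,400+11,305)/2] = 905/10852.5 ≈ 0.0834.
E_I = %ΔQ/%ΔI ≈ 0.685.
E_I ∈ (0,1): normal good (necessity).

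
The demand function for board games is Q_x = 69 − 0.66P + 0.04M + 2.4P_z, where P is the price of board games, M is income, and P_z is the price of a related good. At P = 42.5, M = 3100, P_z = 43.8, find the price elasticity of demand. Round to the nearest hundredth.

Substituting, Q_x = 69 − 0.66(42.5) + 0.04(3100) + 2.4(43.8) = 69 − 28.05 + 124 + 105.12 = 270.07.
∂Q_x/∂P = −0.66, so E_p = (−0.66)·(42.5/270.07) ≈ -0.10.
|E_p| < 1: demand is inelastic.

-0.10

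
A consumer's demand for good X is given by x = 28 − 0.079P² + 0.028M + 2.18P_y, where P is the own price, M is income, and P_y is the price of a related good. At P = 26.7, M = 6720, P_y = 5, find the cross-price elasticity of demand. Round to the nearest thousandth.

0.064

Substituting, x = 28 − 0.079(26.7)² + 0.028(6720) + 2.18(5) = 28 − 56.3183 + 188.16 + 10.9 = 170.7417.
∂x/∂P_y = +2.18, so E_xy = 2.18·(5/170.7417) ≈ 0.064.
E_xy > 0: the goods are substitutes.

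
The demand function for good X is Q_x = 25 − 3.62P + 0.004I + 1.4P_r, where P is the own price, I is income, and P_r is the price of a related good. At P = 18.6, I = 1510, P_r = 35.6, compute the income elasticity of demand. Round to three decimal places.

Q_x = 25 − 3.62(18.6) + 0.004(1510) + 1.4(35.6) = 25 − 67.332 + 6.04 + 49.84 = 13.548.
∂Q_x/∂I = +0.004, so E_I = 0.004·(1510/13.548) ≈ 0.446.
E_I ∈ (0,1): normal good (necessity).

0.446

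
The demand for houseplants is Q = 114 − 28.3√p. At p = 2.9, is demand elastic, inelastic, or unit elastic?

inelastic

At p = 2.9, Q = 65.8068.
dQ/dp = −28.3/(2√p) = −28.3/(2·1.7029).
Point elasticity E = (dQ/dp)·(p/Q) = -8.3092 × 2.9/65.8068 ≈ -0.366.
|E| ≈ 0.366 < 1, so demand is inelastic.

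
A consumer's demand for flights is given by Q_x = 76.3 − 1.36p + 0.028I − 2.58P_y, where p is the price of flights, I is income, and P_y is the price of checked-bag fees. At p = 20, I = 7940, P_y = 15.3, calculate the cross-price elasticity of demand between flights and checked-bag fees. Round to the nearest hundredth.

-0.17

Evaluating quantity at (p, I, P_y) gives Q_x = 76.3 − 1.36(20) + 0.028(7940) − 2.58(15.3) = 76.3 − 27.2 + 222.32 − 39.474 = 231.946.
∂Q_x/∂P_y = −2.58, so E_xy = -2.58·(15.3/231.946) ≈ -0.17.
E_xy < 0: the goods are complements.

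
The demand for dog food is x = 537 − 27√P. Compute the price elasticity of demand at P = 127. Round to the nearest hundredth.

At P = 127, x = 232.7255.
dx/dP = −27/(2√P) = −27/(2·11.2694).
Point elasticity E = (dx/dP)·(P/x) = -1.1979 × 127/232.7255 ≈ -0.65.
|E| < 1, so demand is inelastic at this price.

-0.65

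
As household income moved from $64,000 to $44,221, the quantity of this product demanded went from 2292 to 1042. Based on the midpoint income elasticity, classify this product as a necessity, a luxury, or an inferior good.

luxury

%ΔQ = (1042 − 2292)/[(2292+1042)/2] = -1250/1667 ≈ -0.7499.
%ΔI = (44,221 − 64,000)/[(64,000+44,221)/2] = -19779/54110.5 ≈ -0.3655.
E_I = %ΔQ/%ΔI ≈ 2.051.
E_I > 1: normal good (luxury).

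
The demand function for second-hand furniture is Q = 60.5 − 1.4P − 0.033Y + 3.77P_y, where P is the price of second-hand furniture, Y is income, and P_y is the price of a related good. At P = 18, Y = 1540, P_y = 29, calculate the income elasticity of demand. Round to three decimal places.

First evaluate Q: 60.5 − 1.4(18) − 0.033(1540) + 3.77(29) = 60.5 − 25.2 − 50.82 + 109.33 = 93.81.
∂Q/∂Y = −0.033, so E_I = -0.033·(1540/93.81) ≈ -0.542.
E_I < 0: inferior good.

-0.542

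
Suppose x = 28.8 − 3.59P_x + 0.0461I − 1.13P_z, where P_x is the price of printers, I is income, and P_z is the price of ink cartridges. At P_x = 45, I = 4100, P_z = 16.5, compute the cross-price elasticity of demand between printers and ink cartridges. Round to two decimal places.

-0.50

Substituting, x = 28.8 − 3.59(45) + 0.0461(4100) − 1.13(16.5) = 28.8 − 161.55 + 189.01 − 18.645 = 37.615.
∂x/∂P_z = −1.13, so E_xy = -1.13·(16.5/37.615) ≈ -0.50.
E_xy < 0: the goods are complements.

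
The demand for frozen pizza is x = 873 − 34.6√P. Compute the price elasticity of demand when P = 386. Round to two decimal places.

At P = 386, x = 193.2179.
dx/dP = −34.6/(2√P) = −34.6/(2·19.6469).
Point elasticity E = (dx/dP)·(P/x) = -0.8805 × 386/193.2179 ≈ -1.76.
|E| > 1, so demand is elastic at this price.

-1.76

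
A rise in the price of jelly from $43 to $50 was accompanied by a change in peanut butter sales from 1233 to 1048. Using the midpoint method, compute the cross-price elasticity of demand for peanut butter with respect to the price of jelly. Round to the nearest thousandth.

%ΔQ_x = (1048 − 1233)/[(1233+1048)/2] = -185/1140.5 ≈ -0.1622.
%ΔP_y = (50 − 43)/[(43+50)/2] ≈ 0.1505.
E_xy = -0.1622/0.1505 ≈ -1.078.
E_xy < 0, so peanut butter and jelly are complements.

-1.078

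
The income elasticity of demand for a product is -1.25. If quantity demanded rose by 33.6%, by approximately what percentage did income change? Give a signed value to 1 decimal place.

-26.9

%ΔQ ≈ E × %ΔI ⇒ %ΔI = %ΔQ / E = (33.6%)/(-1.25) ≈ -26.9%.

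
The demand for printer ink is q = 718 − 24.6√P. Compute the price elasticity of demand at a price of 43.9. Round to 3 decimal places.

-0.147

At P = 43.9, q = 555.0076.
dq/dP = −24.6/(2√P) = −24.6/(2·6.6257).
Point elasticity E = (dq/dP)·(P/q) = -1.8564 × 43.9/555.0076 ≈ -0.147.
|E| < 1, so demand is inelastic at this price.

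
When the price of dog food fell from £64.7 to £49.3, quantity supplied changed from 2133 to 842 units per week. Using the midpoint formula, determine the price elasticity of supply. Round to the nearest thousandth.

%ΔQ = (842 − 2133)/[(2133 + 842)/2] = -1291/1487.5 ≈ -0.8679.
%Δp = (49.3 − 64.7)/[(64.7 + 49.3)/2] = -15.4/57 ≈ -0.2702.
Arc elasticity E = %ΔQ/%Δp ≈ -0.8679/-0.2702 ≈ 3.212.
|E| > 1: supply is elastic over this range.

3.212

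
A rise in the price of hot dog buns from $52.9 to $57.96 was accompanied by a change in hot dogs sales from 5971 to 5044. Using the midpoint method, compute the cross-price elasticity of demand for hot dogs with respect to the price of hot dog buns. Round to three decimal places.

-1.844

%ΔQ_x = (5044 − 5971)/[(5971+5044)/2] = -927/5507.5 ≈ -0.1683.
%ΔP_y = (57.96 − 52.9)/[(52.9+57.96)/2] ≈ 0.0913.
E_xy = -0.1683/0.0913 ≈ -1.844.
E_xy < 0, so hot dogs and hot dog buns are complements.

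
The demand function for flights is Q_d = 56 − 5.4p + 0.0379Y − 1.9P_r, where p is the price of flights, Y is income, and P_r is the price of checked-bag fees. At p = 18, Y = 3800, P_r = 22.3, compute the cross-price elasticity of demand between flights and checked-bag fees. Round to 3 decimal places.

-0.701

First evaluate Q_d: 56 − 5.4(18) + 0.0379(3800) − 1.9(22.3) = 56 − 97.2 + 144.02 − 42.37 = 60.45.
∂Q_d/∂P_r = −1.9, so E_xy = -1.9·(22.3/60.45) ≈ -0.701.
E_xy < 0: the goods are complements.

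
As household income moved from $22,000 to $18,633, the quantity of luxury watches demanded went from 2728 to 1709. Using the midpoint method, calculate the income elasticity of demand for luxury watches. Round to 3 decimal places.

%ΔQ = (1709 − 2728)/[(2728+1709)/2] = -1019/2218.5 ≈ -0.4593.
%ΔM = (18,633 − 22,000)/[(22,000+18,633)/2] = -3367/20316.5 ≈ -0.1657.
E_I = %ΔQ/%ΔM ≈ 2.772.
E_I > 1: normal good (luxury).

2.772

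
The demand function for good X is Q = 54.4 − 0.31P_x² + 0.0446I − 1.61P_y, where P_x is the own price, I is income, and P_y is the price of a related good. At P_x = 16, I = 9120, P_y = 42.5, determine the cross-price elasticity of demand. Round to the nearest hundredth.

-0.22

Q = 54.4 − 0.31(16)² + 0.0446(9120) − 1.61(42.5) = 54.4 − 79.36 + 406.752 − 68.425 = 313.367.
∂Q/∂P_y = −1.61, so E_xy = -1.61·(42.5/313.367) ≈ -0.22.
E_xy < 0: the goods are complements.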